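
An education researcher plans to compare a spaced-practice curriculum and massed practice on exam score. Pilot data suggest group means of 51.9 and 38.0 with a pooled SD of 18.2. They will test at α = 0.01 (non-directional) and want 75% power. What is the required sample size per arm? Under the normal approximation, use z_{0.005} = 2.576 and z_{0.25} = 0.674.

Cohen's d = |M₁ − M₂| / SD_pooled = |51.9 − 38.0| / 18.2 = 13.9 / 18.2 = 0.764.
For two independent groups with equal n: n = 2·((z_{α/2} + z_β) / d)².
z_{α/2} + z_β = 2.576 + 0.674 = 3.250.
n = 2 × (3.250 / 0.764)² = 2 × 4.254² = 2 × 18.10 = 36.2.
Round up to the next whole participant.

n = 37 per group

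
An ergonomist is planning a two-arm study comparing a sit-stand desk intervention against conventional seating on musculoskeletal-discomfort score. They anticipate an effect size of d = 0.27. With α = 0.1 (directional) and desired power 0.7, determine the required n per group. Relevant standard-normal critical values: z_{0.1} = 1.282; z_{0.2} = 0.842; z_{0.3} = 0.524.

For two independent groups with equal n: n = 2·((z_{α} + z_β) / d)².
z_{α} + z_β = 1.282 + 0.524 = 1.806.
n = 2 × (1.806 / 0.27)² = 2 × 6.689² = 2 × 44.74 = 89.5.
Round up to the next whole participant.

n = 90 per group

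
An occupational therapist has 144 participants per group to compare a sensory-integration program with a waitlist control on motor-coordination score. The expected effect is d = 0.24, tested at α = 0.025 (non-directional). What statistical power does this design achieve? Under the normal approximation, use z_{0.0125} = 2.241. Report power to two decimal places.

For two equal groups, power = Φ(d·√(n/2) − z_{α/2}).
d·√(n/2) = 0.24 × √(144/2) = 0.24 × 8.485 = 2.036.
z_β = 2.036 − 2.241 = -0.205.
Power = Φ(-0.205) = 0.419.

power ≈ 0.42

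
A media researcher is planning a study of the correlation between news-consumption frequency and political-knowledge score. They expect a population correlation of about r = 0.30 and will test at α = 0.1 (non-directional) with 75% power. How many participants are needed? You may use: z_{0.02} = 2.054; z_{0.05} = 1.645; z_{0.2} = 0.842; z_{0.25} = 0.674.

Fisher's z: C = ½·ln((1+r)/(1−r)) = ½·ln(1.8571) = 0.3095.
n = ((z_{α/2} + z_β)/C)² + 3.
(1.645 + 0.674) / 0.3095 = 2.319 / 0.3095 = 7.493.
n = 7.493² + 3 = 56.14 + 3 = 59.1.
Round up.

n = 60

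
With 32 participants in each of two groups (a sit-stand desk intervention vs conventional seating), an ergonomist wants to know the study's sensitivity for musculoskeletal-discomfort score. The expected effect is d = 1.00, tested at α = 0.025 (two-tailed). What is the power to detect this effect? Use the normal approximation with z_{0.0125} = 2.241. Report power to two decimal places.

For two equal groups, power = Φ(d·√(n/2) − z_{α/2}).
d·√(n/2) = 1.00 × √(32/2) = 1.00 × 4.000 = 4.000.
z_β = 4.000 − 2.241 = 1.759.
Power = Φ(1.759) = 0.961.

power ≈ 0.96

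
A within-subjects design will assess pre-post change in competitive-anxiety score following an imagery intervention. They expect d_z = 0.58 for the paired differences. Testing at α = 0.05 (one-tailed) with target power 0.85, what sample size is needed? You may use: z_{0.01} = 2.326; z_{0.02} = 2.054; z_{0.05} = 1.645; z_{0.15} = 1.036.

For a paired (one-sample on differences) test: n = ((z_{α} + z_β) / d)².
z_{α} + z_β = 1.645 + 1.036 = 2.681.
n = (2.681 / 0.58)² = 4.622² = 21.37.
Round up.

n = 22 pairs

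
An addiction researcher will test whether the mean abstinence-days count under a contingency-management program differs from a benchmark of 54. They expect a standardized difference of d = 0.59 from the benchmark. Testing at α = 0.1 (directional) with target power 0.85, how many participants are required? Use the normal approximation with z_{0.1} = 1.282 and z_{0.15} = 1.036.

n = 16

For a one-sample test: n = ((z_{α} + z_β) / d)².
z_{α} + z_β = 1.282 + 1.036 = 2.318.
n = (2.318 / 0.59)² = 3.929² = 15.44.
Round up.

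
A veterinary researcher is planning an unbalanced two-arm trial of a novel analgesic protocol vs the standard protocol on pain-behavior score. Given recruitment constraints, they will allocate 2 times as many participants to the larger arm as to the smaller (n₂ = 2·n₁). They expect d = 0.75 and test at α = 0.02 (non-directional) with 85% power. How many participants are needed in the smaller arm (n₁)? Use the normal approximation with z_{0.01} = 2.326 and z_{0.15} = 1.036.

With allocation ratio k = n₂/n₁ = 2, Var(x̄₁−x̄₂) = σ²(1/n₁ + 1/(k·n₁)) = σ²·(k+1)/(k·n₁).
So n₁ = (1 + 1/k)·((z_{α/2} + z_β)/d)² = 1.500 × (3.362/0.75)².
n₁ = 1.500 × 20.09 = 30.1.
Round up: n₁ = 31, giving n₂ = 2 × 31 = 62.

n₁ = 31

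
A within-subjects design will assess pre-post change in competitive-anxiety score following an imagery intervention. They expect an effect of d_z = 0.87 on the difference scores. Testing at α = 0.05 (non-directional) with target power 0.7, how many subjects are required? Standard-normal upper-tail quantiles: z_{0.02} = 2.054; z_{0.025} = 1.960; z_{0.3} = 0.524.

n = 9 pairs

For a paired (one-sample on differences) test: n = ((z_{α/2} + z_β) / d)².
z_{α/2} + z_β = 1.960 + 0.524 = 2.484.
n = (2.484 / 0.87)² = 2.855² = 8.15.
Round up.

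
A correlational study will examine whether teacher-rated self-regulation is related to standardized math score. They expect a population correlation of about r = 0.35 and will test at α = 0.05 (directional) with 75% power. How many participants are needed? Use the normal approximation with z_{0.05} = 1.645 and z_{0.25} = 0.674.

Fisher's z: C = ½·ln((1+r)/(1−r)) = ½·ln(2.0769) = 0.3654.
n = ((z_{α} + z_β)/C)² + 3.
(1.645 + 0.674) / 0.3654 = 2.319 / 0.3654 = 6.346.
n = 6.346² + 3 = 40.28 + 3 = 43.3.
Round up.

n = 44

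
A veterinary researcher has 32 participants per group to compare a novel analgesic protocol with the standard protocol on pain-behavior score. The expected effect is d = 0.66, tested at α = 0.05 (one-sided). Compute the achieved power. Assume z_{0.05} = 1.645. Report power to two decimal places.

power ≈ 0.84

For two equal groups, power = Φ(d·√(n/2) − z_{α}).
d·√(n/2) = 0.66 × √(32/2) = 0.66 × 4.000 = 2.640.
z_β = 2.640 − 1.645 = 0.995.
Power = Φ(0.995) = 0.840.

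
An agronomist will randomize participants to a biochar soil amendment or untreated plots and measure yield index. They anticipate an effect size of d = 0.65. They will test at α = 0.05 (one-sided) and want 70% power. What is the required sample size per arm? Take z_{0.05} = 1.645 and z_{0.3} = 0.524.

For two independent groups with equal n: n = 2·((z_{α} + z_β) / d)².
z_{α} + z_β = 1.645 + 0.524 = 2.169.
n = 2 × (2.169 / 0.65)² = 2 × 3.337² = 2 × 11.14 = 22.3.
Round up to the next whole participant.

n = 23 per group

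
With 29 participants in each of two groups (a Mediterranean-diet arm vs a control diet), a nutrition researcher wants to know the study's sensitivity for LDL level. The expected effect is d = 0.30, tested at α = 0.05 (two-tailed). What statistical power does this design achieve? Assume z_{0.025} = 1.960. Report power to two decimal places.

power ≈ 0.21

For two equal groups, power = Φ(d·√(n/2) − z_{α/2}).
d·√(n/2) = 0.30 × √(29/2) = 0.30 × 3.808 = 1.142.
z_β = 1.142 − 1.960 = -0.818.
Power = Φ(-0.818) = 0.207.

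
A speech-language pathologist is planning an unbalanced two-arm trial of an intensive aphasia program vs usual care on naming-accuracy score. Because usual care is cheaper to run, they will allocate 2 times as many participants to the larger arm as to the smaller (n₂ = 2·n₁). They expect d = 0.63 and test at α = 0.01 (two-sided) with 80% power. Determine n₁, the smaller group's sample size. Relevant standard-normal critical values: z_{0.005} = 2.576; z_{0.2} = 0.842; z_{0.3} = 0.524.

With allocation ratio k = n₂/n₁ = 2, Var(x̄₁−x̄₂) = σ²(1/n₁ + 1/(k·n₁)) = σ²·(k+1)/(k·n₁).
So n₁ = (1 + 1/k)·((z_{α/2} + z_β)/d)² = 1.500 × (3.418/0.63)².
n₁ = 1.500 × 29.43 = 44.2.
Round up: n₁ = 45, giving n₂ = 2 × 45 = 90.

n₁ = 45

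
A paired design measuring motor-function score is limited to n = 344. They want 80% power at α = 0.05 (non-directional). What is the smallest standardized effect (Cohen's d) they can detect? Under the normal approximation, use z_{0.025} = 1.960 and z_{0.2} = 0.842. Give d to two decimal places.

For a single sample (or paired design) of n = 344: d_min = (z_{α/2} + z_β)/√n.
z-sum = 1.960 + 0.842 = 2.802.
d_min = 2.802 / √344 = 2.802 / 18.547 = 0.151.

d_min ≈ 0.15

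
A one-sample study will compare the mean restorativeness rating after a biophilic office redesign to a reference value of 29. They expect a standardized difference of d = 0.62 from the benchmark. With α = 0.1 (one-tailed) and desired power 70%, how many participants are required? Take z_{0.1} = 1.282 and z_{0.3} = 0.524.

For a one-sample test: n = ((z_{α} + z_β) / d)².
z_{α} + z_β = 1.282 + 0.524 = 1.806.
n = (1.806 / 0.62)² = 2.913² = 8.49.
Round up.

n = 9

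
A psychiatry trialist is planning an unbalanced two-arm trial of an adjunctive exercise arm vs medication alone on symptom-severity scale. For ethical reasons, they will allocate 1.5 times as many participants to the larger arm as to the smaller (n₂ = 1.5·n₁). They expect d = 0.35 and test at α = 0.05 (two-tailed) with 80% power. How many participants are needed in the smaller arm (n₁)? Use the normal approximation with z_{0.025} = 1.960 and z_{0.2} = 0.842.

n₁ = 107

With allocation ratio k = n₂/n₁ = 1.5, Var(x̄₁−x̄₂) = σ²(1/n₁ + 1/(k·n₁)) = σ²·(k+1)/(k·n₁).
So n₁ = (1 + 1/k)·((z_{α/2} + z_β)/d)² = 1.667 × (2.802/0.35)².
n₁ = 1.667 × 64.09 = 106.8.
Round up: n₁ = 107, giving n₂ = ⌈1.5 × 107⌉ = ⌈160.5⌉ = 161.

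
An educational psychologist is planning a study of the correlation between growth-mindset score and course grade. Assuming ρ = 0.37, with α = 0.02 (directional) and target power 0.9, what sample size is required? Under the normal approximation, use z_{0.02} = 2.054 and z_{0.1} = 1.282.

Fisher's z: C = ½·ln((1+r)/(1−r)) = ½·ln(2.1746) = 0.3884.
n = ((z_{α} + z_β)/C)² + 3.
(2.054 + 1.282) / 0.3884 = 3.336 / 0.3884 = 8.589.
n = 8.589² + 3 = 73.77 + 3 = 76.8.
Round up.

n = 77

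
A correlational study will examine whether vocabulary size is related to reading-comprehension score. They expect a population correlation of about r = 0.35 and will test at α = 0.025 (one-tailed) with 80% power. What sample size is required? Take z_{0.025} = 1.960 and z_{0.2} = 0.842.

n = 62

Fisher's z: C = ½·ln((1+r)/(1−r)) = ½·ln(2.0769) = 0.3654.
n = ((z_{α} + z_β)/C)² + 3.
(1.960 + 0.842) / 0.3654 = 2.802 / 0.3654 = 7.668.
n = 7.668² + 3 = 58.80 + 3 = 61.8.
Round up.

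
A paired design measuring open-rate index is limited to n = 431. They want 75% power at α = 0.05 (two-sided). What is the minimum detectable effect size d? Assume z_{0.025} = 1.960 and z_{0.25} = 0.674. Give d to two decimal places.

For a single sample (or paired design) of n = 431: d_min = (z_{α/2} + z_β)/√n.
z-sum = 1.960 + 0.674 = 2.634.
d_min = 2.634 / √431 = 2.634 / 20.761 = 0.127.

d_min ≈ 0.13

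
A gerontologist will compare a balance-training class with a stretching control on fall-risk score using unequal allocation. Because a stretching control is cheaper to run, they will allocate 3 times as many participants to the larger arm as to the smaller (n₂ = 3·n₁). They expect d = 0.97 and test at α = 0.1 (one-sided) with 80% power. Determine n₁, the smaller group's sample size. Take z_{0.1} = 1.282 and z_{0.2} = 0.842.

n₁ = 7

With allocation ratio k = n₂/n₁ = 3, Var(x̄₁−x̄₂) = σ²(1/n₁ + 1/(k·n₁)) = σ²·(k+1)/(k·n₁).
So n₁ = (1 + 1/k)·((z_{α} + z_β)/d)² = 1.333 × (2.124/0.97)².
n₁ = 1.333 × 4.79 = 6.4.
Round up: n₁ = 7, giving n₂ = 3 × 7 = 21.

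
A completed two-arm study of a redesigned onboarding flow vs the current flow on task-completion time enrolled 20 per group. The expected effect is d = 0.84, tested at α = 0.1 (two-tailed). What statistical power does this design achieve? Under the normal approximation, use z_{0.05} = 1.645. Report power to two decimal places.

For two equal groups, power = Φ(d·√(n/2) − z_{α/2}).
d·√(n/2) = 0.84 × √(20/2) = 0.84 × 3.162 = 2.656.
z_β = 2.656 − 1.645 = 1.011.
Power = Φ(1.011) = 0.844.

power ≈ 0.84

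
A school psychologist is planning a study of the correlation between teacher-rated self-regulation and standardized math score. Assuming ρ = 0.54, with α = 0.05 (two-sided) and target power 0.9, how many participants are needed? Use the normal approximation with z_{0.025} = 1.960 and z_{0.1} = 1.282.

Fisher's z: C = ½·ln((1+r)/(1−r)) = ½·ln(3.3478) = 0.6042.
n = ((z_{α/2} + z_β)/C)² + 3.
(1.960 + 1.282) / 0.6042 = 3.242 / 0.6042 = 5.366.
n = 5.366² + 3 = 28.79 + 3 = 31.8.
Round up.

n = 32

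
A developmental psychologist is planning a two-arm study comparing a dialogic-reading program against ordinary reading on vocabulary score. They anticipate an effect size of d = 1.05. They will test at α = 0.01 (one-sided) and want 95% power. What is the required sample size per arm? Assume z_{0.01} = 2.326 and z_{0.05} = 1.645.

n = 29 per group

For two independent groups with equal n: n = 2·((z_{α} + z_β) / d)².
z_{α} + z_β = 2.326 + 1.645 = 3.971.
n = 2 × (3.971 / 1.05)² = 2 × 3.782² = 2 × 14.30 = 28.6.
Round up to the next whole participant.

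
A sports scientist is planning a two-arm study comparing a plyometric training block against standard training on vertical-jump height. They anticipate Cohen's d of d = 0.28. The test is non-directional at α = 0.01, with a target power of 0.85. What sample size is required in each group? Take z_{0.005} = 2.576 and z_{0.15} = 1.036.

n = 333 per group

For two independent groups with equal n: n = 2·((z_{α/2} + z_β) / d)².
z_{α/2} + z_β = 2.576 + 1.036 = 3.612.
n = 2 × (3.612 / 0.28)² = 2 × 12.900² = 2 × 166.41 = 332.8.
Round up to the next whole participant.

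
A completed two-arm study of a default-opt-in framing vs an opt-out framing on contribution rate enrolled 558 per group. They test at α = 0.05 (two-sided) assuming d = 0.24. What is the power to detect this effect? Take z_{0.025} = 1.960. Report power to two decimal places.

For two equal groups, power = Φ(d·√(n/2) − z_{α/2}).
d·√(n/2) = 0.24 × √(558/2) = 0.24 × 16.703 = 4.009.
z_β = 4.009 − 1.960 = 2.049.
Power = Φ(2.049) = 0.980.

power ≈ 0.98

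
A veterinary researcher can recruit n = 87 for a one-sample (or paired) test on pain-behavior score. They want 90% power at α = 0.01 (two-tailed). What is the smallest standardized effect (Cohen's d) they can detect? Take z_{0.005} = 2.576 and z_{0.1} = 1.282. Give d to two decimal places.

For a single sample (or paired design) of n = 87: d_min = (z_{α/2} + z_β)/√n.
z-sum = 2.576 + 1.282 = 3.858.
d_min = 3.858 / √87 = 3.858 / 9.327 = 0.414.

d_min ≈ 0.41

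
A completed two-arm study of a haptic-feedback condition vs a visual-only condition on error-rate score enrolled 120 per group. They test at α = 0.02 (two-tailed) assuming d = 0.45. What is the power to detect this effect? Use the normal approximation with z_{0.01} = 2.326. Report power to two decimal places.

power ≈ 0.88

For two equal groups, power = Φ(d·√(n/2) − z_{α/2}).
d·√(n/2) = 0.45 × √(120/2) = 0.45 × 7.746 = 3.486.
z_β = 3.486 − 2.326 = 1.160.
Power = Φ(1.160) = 0.877.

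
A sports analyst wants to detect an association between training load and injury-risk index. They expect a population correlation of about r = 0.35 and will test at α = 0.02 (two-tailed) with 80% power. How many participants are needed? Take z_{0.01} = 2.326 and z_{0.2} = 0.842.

n = 79

Fisher's z: C = ½·ln((1+r)/(1−r)) = ½·ln(2.0769) = 0.3654.
n = ((z_{α/2} + z_β)/C)² + 3.
(2.326 + 0.842) / 0.3654 = 3.168 / 0.3654 = 8.670.
n = 8.670² + 3 = 75.17 + 3 = 78.2.
Round up.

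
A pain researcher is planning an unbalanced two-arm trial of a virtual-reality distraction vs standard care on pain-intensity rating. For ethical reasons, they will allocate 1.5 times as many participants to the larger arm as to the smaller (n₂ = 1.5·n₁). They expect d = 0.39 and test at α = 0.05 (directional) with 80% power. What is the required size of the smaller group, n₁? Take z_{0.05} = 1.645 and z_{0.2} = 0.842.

With allocation ratio k = n₂/n₁ = 1.5, Var(x̄₁−x̄₂) = σ²(1/n₁ + 1/(k·n₁)) = σ²·(k+1)/(k·n₁).
So n₁ = (1 + 1/k)·((z_{α} + z_β)/d)² = 1.667 × (2.487/0.39)².
n₁ = 1.667 × 40.67 = 67.8.
Round up: n₁ = 68, giving n₂ = 1.5 × 68 = 102.

n₁ = 68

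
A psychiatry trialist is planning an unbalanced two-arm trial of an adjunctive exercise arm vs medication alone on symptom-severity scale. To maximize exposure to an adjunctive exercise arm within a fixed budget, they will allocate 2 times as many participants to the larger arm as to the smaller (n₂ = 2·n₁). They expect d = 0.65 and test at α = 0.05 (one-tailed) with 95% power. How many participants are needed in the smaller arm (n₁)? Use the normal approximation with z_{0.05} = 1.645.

n₁ = 39

With allocation ratio k = n₂/n₁ = 2, Var(x̄₁−x̄₂) = σ²(1/n₁ + 1/(k·n₁)) = σ²·(k+1)/(k·n₁).
So n₁ = (1 + 1/k)·((z_{α} + z_β)/d)² = 1.500 × (3.290/0.65)².
n₁ = 1.500 × 25.62 = 38.4.
Round up: n₁ = 39, giving n₂ = 2 × 39 = 78.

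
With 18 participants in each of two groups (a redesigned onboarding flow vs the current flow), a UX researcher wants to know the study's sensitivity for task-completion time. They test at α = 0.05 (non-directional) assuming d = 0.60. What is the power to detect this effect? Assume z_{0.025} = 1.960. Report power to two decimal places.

power ≈ 0.44

For two equal groups, power = Φ(d·√(n/2) − z_{α/2}).
d·√(n/2) = 0.60 × √(18/2) = 0.60 × 3.000 = 1.800.
z_β = 1.800 − 1.960 = -0.160.
Power = Φ(-0.160) = 0.436.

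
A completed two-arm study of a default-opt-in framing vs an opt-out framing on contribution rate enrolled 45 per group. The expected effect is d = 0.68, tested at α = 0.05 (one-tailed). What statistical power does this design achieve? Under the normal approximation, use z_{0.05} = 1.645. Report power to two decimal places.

For two equal groups, power = Φ(d·√(n/2) − z_{α}).
d·√(n/2) = 0.68 × √(45/2) = 0.68 × 4.743 = 3.226.
z_β = 3.226 − 1.645 = 1.581.
Power = Φ(1.581) = 0.943.

power ≈ 0.94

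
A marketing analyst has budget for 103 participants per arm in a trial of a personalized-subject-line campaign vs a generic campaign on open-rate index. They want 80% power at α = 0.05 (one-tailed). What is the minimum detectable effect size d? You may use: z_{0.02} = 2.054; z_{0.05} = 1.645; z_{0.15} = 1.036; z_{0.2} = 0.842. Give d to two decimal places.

For two independent groups of n = 103 each: d_min = (z_{α} + z_β)·√(2/n).
z-sum = 1.645 + 0.842 = 2.487.
d_min = 2.487 × √(2/103) = 2.487 × 0.1393 = 0.347.

d_min ≈ 0.35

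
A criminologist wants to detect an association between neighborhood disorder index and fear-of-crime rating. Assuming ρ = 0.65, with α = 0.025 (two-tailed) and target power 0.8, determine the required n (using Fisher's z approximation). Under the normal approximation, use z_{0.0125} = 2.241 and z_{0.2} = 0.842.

n = 19

Fisher's z: C = ½·ln((1+r)/(1−r)) = ½·ln(4.7143) = 0.7753.
n = ((z_{α/2} + z_β)/C)² + 3.
(2.241 + 0.842) / 0.7753 = 3.083 / 0.7753 = 3.977.
n = 3.977² + 3 = 15.81 + 3 = 18.8.
Round up.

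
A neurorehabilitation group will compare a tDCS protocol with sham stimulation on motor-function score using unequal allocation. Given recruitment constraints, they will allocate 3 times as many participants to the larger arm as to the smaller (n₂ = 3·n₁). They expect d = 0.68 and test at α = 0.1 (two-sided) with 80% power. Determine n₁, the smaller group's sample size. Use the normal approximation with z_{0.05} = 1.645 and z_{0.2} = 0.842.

With allocation ratio k = n₂/n₁ = 3, Var(x̄₁−x̄₂) = σ²(1/n₁ + 1/(k·n₁)) = σ²·(k+1)/(k·n₁).
So n₁ = (1 + 1/k)·((z_{α/2} + z_β)/d)² = 1.333 × (2.487/0.68)².
n₁ = 1.333 × 13.38 = 17.8.
Round up: n₁ = 18, giving n₂ = 3 × 18 = 54.

n₁ = 18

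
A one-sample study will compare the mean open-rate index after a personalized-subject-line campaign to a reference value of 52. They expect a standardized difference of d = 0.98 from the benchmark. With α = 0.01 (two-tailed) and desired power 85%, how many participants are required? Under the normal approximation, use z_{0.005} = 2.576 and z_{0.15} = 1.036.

For a one-sample test: n = ((z_{α/2} + z_β) / d)².
z_{α/2} + z_β = 2.576 + 1.036 = 3.612.
n = (3.612 / 0.98)² = 3.686² = 13.58.
Round up.

n = 14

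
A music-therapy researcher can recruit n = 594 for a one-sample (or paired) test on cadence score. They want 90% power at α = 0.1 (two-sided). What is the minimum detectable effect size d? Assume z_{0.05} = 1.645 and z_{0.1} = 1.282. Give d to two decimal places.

For a single sample (or paired design) of n = 594: d_min = (z_{α/2} + z_β)/√n.
z-sum = 1.645 + 1.282 = 2.927.
d_min = 2.927 / √594 = 2.927 / 24.372 = 0.120.

d_min ≈ 0.12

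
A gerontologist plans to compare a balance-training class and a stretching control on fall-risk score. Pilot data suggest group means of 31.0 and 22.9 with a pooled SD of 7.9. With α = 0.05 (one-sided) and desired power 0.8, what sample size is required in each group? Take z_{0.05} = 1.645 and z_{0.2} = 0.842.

Cohen's d = |M₁ − M₂| / SD_pooled = |31.0 − 22.9| / 7.9 = 8.1 / 7.9 = 1.025.
For two independent groups with equal n: n = 2·((z_{α} + z_β) / d)².
z_{α} + z_β = 1.645 + 0.842 = 2.487.
n = 2 × (2.487 / 1.025)² = 2 × 2.426² = 2 × 5.89 = 11.8.
Round up to the next whole participant.

n = 12 per group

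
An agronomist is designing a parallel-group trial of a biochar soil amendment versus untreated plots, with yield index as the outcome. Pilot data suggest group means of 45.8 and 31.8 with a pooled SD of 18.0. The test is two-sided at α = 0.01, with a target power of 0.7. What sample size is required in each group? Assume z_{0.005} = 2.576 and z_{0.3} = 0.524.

Cohen's d = |M₁ − M₂| / SD_pooled = |45.8 − 31.8| / 18.0 = 14.0 / 18.0 = 0.778.
For two independent groups with equal n: n = 2·((z_{α/2} + z_β) / d)².
z_{α/2} + z_β = 2.576 + 0.524 = 3.100.
n = 2 × (3.100 / 0.778)² = 2 × 3.985² = 2 × 15.88 = 31.8.
Round up to the next whole participant.

n = 32 per group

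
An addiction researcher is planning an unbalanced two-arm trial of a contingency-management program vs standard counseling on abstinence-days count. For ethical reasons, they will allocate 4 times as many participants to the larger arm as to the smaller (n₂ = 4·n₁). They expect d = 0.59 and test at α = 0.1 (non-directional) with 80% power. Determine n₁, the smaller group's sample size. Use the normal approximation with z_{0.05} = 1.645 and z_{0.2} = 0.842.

n₁ = 23

With allocation ratio k = n₂/n₁ = 4, Var(x̄₁−x̄₂) = σ²(1/n₁ + 1/(k·n₁)) = σ²·(k+1)/(k·n₁).
So n₁ = (1 + 1/k)·((z_{α/2} + z_β)/d)² = 1.250 × (2.487/0.59)².
n₁ = 1.250 × 17.77 = 22.2.
Round up: n₁ = 23, giving n₂ = 4 × 23 = 92.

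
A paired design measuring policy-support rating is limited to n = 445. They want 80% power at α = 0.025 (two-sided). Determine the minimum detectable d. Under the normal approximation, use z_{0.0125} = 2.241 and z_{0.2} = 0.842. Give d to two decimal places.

For a single sample (or paired design) of n = 445: d_min = (z_{α/2} + z_β)/√n.
z-sum = 2.241 + 0.842 = 3.083.
d_min = 3.083 / √445 = 3.083 / 21.095 = 0.146.

d_min ≈ 0.15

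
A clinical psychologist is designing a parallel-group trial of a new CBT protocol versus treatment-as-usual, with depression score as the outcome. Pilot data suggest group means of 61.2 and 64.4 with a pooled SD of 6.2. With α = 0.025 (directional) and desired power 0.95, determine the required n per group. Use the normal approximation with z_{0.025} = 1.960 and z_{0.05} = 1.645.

n = 98 per group

Cohen's d = |M₁ − M₂| / SD_pooled = |61.2 − 64.4| / 6.2 = 3.2 / 6.2 = 0.516.
For two independent groups with equal n: n = 2·((z_{α} + z_β) / d)².
z_{α} + z_β = 1.960 + 1.645 = 3.605.
n = 2 × (3.605 / 0.516)² = 2 × 6.986² = 2 × 48.81 = 97.6.
Round up to the next whole participant.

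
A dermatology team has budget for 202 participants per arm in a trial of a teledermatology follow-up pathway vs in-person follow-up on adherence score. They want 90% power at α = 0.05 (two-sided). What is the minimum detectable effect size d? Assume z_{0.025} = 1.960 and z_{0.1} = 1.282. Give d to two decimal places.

For two independent groups of n = 202 each: d_min = (z_{α/2} + z_β)·√(2/n).
z-sum = 1.960 + 1.282 = 3.242.
d_min = 3.242 × √(2/202) = 3.242 × 0.0995 = 0.323.

d_min ≈ 0.32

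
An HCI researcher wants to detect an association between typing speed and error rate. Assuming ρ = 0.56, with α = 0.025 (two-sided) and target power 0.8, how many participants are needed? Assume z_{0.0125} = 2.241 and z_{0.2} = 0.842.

n = 27

Fisher's z: C = ½·ln((1+r)/(1−r)) = ½·ln(3.5455) = 0.6328.
n = ((z_{α/2} + z_β)/C)² + 3.
(2.241 + 0.842) / 0.6328 = 3.083 / 0.6328 = 4.872.
n = 4.872² + 3 = 23.74 + 3 = 26.7.
Round up.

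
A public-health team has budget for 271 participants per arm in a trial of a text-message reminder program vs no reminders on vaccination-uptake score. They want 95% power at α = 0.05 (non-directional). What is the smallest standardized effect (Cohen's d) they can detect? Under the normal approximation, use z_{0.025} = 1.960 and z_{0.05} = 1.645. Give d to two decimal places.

d_min ≈ 0.31

For two independent groups of n = 271 each: d_min = (z_{α/2} + z_β)·√(2/n).
z-sum = 1.960 + 1.645 = 3.605.
d_min = 3.605 × √(2/271) = 3.605 × 0.0859 = 0.310.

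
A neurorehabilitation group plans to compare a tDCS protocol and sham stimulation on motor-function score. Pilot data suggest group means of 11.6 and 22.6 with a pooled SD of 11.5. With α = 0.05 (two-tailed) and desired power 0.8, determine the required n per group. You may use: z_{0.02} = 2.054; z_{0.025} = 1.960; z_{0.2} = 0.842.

n = 18 per group

Cohen's d = |M₁ − M₂| / SD_pooled = |11.6 − 22.6| / 11.5 = 11.0 / 11.5 = 0.957.
For two independent groups with equal n: n = 2·((z_{α/2} + z_β) / d)².
z_{α/2} + z_β = 1.960 + 0.842 = 2.802.
n = 2 × (2.802 / 0.957)² = 2 × 2.928² = 2 × 8.57 = 17.1.
Round up to the next whole participant.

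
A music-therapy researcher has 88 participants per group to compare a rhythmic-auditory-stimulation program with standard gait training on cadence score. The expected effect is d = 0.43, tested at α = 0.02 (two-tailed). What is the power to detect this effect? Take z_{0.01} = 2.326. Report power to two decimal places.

For two equal groups, power = Φ(d·√(n/2) − z_{α/2}).
d·√(n/2) = 0.43 × √(88/2) = 0.43 × 6.633 = 2.852.
z_β = 2.852 − 2.326 = 0.526.
Power = Φ(0.526) = 0.701.

power ≈ 0.70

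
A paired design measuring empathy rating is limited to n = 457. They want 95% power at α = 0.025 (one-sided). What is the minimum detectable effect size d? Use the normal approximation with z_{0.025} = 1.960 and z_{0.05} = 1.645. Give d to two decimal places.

d_min ≈ 0.17

For a single sample (or paired design) of n = 457: d_min = (z_{α} + z_β)/√n.
z-sum = 1.960 + 1.645 = 3.605.
d_min = 3.605 / √457 = 3.605 / 21.378 = 0.169.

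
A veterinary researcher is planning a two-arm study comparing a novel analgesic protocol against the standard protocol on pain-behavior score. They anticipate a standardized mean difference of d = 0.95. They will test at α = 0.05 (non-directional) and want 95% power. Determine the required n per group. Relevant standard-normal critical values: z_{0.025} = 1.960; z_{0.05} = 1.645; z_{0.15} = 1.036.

For two independent groups with equal n: n = 2·((z_{α/2} + z_β) / d)².
z_{α/2} + z_β = 1.960 + 1.645 = 3.605.
n = 2 × (3.605 / 0.95)² = 2 × 3.795² = 2 × 14.40 = 28.8.
Round up to the next whole participant.

n = 29 per group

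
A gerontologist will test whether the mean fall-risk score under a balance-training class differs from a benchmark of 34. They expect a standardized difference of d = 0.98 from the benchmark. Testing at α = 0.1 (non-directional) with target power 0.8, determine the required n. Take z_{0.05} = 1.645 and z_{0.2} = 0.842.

n = 7

For a one-sample test: n = ((z_{α/2} + z_β) / d)².
z_{α/2} + z_β = 1.645 + 0.842 = 2.487.
n = (2.487 / 0.98)² = 2.538² = 6.44.
Round up.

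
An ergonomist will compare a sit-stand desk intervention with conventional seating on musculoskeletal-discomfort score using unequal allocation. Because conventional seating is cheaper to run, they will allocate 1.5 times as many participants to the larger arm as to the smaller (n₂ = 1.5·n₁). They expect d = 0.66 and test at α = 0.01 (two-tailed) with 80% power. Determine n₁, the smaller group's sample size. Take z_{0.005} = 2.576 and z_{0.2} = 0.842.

With allocation ratio k = n₂/n₁ = 1.5, Var(x̄₁−x̄₂) = σ²(1/n₁ + 1/(k·n₁)) = σ²·(k+1)/(k·n₁).
So n₁ = (1 + 1/k)·((z_{α/2} + z_β)/d)² = 1.667 × (3.418/0.66)².
n₁ = 1.667 × 26.82 = 44.7.
Round up: n₁ = 45, giving n₂ = ⌈1.5 × 45⌉ = ⌈67.5⌉ = 68.

n₁ = 45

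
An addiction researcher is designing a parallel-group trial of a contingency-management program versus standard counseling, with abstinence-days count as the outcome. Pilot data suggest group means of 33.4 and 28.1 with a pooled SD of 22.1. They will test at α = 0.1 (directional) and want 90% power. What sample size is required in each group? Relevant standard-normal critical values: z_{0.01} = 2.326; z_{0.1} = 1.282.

n = 229 per group

Cohen's d = |M₁ − M₂| / SD_pooled = |33.4 − 28.1| / 22.1 = 5.3 / 22.1 = 0.240.
For two independent groups with equal n: n = 2·((z_{α} + z_β) / d)².
z_{α} + z_β = 1.282 + 1.282 = 2.564.
n = 2 × (2.564 / 0.240)² = 2 × 10.683² = 2 × 114.13 = 228.3.
Round up to the next whole participant.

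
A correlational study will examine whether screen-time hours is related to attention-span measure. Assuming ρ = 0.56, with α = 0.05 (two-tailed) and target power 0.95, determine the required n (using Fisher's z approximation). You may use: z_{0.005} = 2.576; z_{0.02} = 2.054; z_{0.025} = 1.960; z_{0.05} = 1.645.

Fisher's z: C = ½·ln((1+r)/(1−r)) = ½·ln(3.5455) = 0.6328.
n = ((z_{α/2} + z_β)/C)² + 3.
(1.960 + 1.645) / 0.6328 = 3.605 / 0.6328 = 5.697.
n = 5.697² + 3 = 32.45 + 3 = 35.5.
Round up.

n = 36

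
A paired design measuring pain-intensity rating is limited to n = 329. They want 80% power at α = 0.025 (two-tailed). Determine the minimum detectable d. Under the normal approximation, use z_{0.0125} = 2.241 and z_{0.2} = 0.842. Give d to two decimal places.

For a single sample (or paired design) of n = 329: d_min = (z_{α/2} + z_β)/√n.
z-sum = 2.241 + 0.842 = 3.083.
d_min = 3.083 / √329 = 3.083 / 18.138 = 0.170.

d_min ≈ 0.17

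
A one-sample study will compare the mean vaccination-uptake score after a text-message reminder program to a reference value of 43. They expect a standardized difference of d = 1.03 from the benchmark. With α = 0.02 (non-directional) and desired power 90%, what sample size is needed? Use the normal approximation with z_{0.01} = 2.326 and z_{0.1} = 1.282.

For a one-sample test: n = ((z_{α/2} + z_β) / d)².
z_{α/2} + z_β = 2.326 + 1.282 = 3.608.
n = (3.608 / 1.03)² = 3.503² = 12.27.
Round up.

n = 13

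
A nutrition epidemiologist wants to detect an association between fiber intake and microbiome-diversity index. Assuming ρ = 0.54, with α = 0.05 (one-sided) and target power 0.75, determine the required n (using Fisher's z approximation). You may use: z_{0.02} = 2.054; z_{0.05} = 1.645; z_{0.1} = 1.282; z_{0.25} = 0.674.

Fisher's z: C = ½·ln((1+r)/(1−r)) = ½·ln(3.3478) = 0.6042.
n = ((z_{α} + z_β)/C)² + 3.
(1.645 + 0.674) / 0.6042 = 2.319 / 0.6042 = 3.838.
n = 3.838² + 3 = 14.73 + 3 = 17.7.
Round up.

n = 18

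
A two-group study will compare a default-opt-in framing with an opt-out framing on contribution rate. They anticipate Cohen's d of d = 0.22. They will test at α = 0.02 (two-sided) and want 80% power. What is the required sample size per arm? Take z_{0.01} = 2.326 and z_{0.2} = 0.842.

For two independent groups with equal n: n = 2·((z_{α/2} + z_β) / d)².
z_{α/2} + z_β = 2.326 + 0.842 = 3.168.
n = 2 × (3.168 / 0.22)² = 2 × 14.400² = 2 × 207.36 = 414.7.
Round up to the next whole participant.

n = 415 per group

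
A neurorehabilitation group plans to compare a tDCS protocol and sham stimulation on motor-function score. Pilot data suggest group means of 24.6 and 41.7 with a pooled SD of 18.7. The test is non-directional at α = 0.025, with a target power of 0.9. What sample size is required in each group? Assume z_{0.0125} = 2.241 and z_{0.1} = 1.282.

n = 30 per group

Cohen's d = |M₁ − M₂| / SD_pooled = |24.6 − 41.7| / 18.7 = 17.1 / 18.7 = 0.914.
For two independent groups with equal n: n = 2·((z_{α/2} + z_β) / d)².
z_{α/2} + z_β = 2.241 + 1.282 = 3.523.
n = 2 × (3.523 / 0.914)² = 2 × 3.854² = 2 × 14.86 = 29.7.
Round up to the next whole participant.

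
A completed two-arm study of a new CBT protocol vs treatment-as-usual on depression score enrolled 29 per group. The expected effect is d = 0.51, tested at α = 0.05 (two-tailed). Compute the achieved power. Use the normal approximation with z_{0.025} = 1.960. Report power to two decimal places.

power ≈ 0.49

For two equal groups, power = Φ(d·√(n/2) − z_{α/2}).
d·√(n/2) = 0.51 × √(29/2) = 0.51 × 3.808 = 1.942.
z_β = 1.942 − 1.960 = -0.018.
Power = Φ(-0.018) = 0.493.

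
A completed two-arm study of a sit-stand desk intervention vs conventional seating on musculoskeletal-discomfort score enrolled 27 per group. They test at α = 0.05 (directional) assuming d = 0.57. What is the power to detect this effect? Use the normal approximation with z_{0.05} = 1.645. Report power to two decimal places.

For two equal groups, power = Φ(d·√(n/2) − z_{α}).
d·√(n/2) = 0.57 × √(27/2) = 0.57 × 3.674 = 2.094.
z_β = 2.094 − 1.645 = 0.449.
Power = Φ(0.449) = 0.673.

power ≈ 0.67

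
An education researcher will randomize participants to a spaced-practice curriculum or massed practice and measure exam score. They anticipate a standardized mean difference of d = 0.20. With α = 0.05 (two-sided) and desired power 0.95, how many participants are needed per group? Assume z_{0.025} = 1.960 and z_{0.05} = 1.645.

For two independent groups with equal n: n = 2·((z_{α/2} + z_β) / d)².
z_{α/2} + z_β = 1.960 + 1.645 = 3.605.
n = 2 × (3.605 / 0.20)² = 2 × 18.025² = 2 × 324.90 = 649.8.
Round up to the next whole participant.

n = 650 per group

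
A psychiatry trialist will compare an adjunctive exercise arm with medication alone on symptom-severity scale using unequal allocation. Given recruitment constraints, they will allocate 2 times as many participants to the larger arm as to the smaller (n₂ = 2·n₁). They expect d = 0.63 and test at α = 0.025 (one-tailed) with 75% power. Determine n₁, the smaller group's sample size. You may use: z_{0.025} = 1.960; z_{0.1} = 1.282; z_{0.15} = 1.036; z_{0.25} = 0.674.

With allocation ratio k = n₂/n₁ = 2, Var(x̄₁−x̄₂) = σ²(1/n₁ + 1/(k·n₁)) = σ²·(k+1)/(k·n₁).
So n₁ = (1 + 1/k)·((z_{α} + z_β)/d)² = 1.500 × (2.634/0.63)².
n₁ = 1.500 × 17.48 = 26.2.
Round up: n₁ = 27, giving n₂ = 2 × 27 = 54.

n₁ = 27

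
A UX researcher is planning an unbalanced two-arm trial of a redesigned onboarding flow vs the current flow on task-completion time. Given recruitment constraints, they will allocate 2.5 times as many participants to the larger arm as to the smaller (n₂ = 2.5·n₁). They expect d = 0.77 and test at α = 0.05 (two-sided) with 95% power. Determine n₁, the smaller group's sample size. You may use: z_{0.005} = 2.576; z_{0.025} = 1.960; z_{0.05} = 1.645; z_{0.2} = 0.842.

With allocation ratio k = n₂/n₁ = 2.5, Var(x̄₁−x̄₂) = σ²(1/n₁ + 1/(k·n₁)) = σ²·(k+1)/(k·n₁).
So n₁ = (1 + 1/k)·((z_{α/2} + z_β)/d)² = 1.400 × (3.605/0.77)².
n₁ = 1.400 × 21.92 = 30.7.
Round up: n₁ = 31, giving n₂ = ⌈2.5 × 31⌉ = ⌈77.5⌉ = 78.

n₁ = 31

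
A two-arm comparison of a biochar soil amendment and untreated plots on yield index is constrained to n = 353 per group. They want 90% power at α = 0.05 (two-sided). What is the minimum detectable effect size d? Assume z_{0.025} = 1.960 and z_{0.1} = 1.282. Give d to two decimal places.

For two independent groups of n = 353 each: d_min = (z_{α/2} + z_β)·√(2/n).
z-sum = 1.960 + 1.282 = 3.242.
d_min = 3.242 × √(2/353) = 3.242 × 0.0753 = 0.244.

d_min ≈ 0.24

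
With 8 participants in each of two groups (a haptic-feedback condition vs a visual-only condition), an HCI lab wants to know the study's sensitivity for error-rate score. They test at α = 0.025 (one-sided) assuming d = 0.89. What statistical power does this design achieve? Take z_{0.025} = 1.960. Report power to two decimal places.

For two equal groups, power = Φ(d·√(n/2) − z_{α}).
d·√(n/2) = 0.89 × √(8/2) = 0.89 × 2.000 = 1.780.
z_β = 1.780 − 1.960 = -0.180.
Power = Φ(-0.180) = 0.429.

power ≈ 0.43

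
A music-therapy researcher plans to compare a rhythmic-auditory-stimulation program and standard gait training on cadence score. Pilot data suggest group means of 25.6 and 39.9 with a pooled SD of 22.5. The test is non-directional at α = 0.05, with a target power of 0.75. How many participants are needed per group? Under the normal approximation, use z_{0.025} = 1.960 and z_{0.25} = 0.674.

n = 35 per group

Cohen's d = |M₁ − M₂| / SD_pooled = |25.6 − 39.9| / 22.5 = 14.3 / 22.5 = 0.636.
For two independent groups with equal n: n = 2·((z_{α/2} + z_β) / d)².
z_{α/2} + z_β = 1.960 + 0.674 = 2.634.
n = 2 × (2.634 / 0.636)² = 2 × 4.142² = 2 × 17.15 = 34.3.
Round up to the next whole participant.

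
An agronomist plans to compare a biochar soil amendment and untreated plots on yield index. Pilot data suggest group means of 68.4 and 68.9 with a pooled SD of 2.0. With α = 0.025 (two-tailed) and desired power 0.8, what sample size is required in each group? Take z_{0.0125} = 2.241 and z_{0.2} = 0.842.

n = 305 per group

Cohen's d = |M₁ − M₂| / SD_pooled = |68.4 − 68.9| / 2.0 = 0.5 / 2.0 = 0.250.
For two independent groups with equal n: n = 2·((z_{α/2} + z_β) / d)².
z_{α/2} + z_β = 2.241 + 0.842 = 3.083.
n = 2 × (3.083 / 0.250)² = 2 × 12.332² = 2 × 152.08 = 304.2.
Round up to the next whole participant.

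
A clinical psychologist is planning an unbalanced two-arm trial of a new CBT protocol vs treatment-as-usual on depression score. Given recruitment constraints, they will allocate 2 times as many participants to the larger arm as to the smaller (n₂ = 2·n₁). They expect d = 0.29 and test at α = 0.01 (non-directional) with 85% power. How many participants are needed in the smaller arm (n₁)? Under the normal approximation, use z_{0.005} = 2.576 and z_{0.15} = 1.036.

With allocation ratio k = n₂/n₁ = 2, Var(x̄₁−x̄₂) = σ²(1/n₁ + 1/(k·n₁)) = σ²·(k+1)/(k·n₁).
So n₁ = (1 + 1/k)·((z_{α/2} + z_β)/d)² = 1.500 × (3.612/0.29)².
n₁ = 1.500 × 155.13 = 232.7.
Round up: n₁ = 233, giving n₂ = 2 × 233 = 466.

n₁ = 233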